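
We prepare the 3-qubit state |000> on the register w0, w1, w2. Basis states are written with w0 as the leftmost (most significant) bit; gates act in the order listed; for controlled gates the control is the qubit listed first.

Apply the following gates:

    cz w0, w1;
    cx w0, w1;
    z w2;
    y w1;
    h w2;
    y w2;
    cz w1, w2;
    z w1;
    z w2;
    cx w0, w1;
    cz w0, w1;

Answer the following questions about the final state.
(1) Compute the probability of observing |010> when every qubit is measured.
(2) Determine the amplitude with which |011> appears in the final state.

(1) A full measurement returns |010> with probability 1/2.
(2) The final state's coefficient on |011> equals sqrt(2)/2.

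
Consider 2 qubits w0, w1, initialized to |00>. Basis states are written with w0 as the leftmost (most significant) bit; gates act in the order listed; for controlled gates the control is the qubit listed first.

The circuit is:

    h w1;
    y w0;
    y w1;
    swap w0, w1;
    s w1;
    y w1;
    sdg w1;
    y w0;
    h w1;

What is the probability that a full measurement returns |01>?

A full measurement returns |01> with probability 1/4.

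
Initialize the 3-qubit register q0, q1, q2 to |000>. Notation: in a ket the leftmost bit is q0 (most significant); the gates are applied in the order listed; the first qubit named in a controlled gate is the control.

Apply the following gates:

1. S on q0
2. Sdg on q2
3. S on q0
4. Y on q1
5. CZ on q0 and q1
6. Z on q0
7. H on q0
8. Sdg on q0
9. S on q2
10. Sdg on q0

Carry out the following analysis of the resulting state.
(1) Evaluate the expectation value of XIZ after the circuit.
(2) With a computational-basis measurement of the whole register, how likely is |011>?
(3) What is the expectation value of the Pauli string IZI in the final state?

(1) In the final state, XIZ has expectation -1.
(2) The probability of measuring |011> is 0.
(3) The observable IZI averages to -1.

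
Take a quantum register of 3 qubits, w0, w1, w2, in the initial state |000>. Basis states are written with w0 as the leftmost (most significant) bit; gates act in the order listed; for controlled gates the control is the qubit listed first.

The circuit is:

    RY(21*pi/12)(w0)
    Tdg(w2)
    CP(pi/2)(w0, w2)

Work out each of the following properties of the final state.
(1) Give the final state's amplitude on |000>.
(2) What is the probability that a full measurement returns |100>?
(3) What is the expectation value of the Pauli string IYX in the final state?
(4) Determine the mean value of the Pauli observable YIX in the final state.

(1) |000> carries amplitude -sqrt(sqrt(2) + 2)/2 in the final state.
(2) Outcome |100> occurs with probability 1/2 - sqrt(2)/4.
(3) The expectation value of IYX is 0.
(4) In the final state, YIX has expectation 0.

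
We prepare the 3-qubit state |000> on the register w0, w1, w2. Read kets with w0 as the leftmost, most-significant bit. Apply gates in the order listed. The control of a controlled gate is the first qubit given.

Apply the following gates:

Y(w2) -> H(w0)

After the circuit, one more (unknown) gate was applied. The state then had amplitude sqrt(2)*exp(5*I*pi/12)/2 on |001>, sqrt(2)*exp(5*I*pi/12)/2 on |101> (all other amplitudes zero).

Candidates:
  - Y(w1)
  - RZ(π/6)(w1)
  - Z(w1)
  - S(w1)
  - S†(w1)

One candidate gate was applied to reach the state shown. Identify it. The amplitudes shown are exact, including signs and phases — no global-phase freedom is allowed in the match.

It was RZ(π/6)(w1) that produced the state shown.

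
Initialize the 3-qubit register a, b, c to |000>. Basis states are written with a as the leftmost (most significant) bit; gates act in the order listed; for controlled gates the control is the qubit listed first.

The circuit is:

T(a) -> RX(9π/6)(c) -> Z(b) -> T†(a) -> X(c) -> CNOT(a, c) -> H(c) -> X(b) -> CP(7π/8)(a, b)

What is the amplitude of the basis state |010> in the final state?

The amplitude on |010> is -1/2 - I/2.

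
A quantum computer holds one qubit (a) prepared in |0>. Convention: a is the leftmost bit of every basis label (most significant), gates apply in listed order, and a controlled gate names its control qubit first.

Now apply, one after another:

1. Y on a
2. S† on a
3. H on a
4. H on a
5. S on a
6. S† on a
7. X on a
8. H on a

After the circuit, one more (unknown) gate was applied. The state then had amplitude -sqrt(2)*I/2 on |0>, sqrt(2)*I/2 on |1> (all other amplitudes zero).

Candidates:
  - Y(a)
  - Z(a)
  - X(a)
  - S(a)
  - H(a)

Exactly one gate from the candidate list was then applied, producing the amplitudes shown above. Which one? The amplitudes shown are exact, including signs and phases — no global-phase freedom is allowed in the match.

The unique candidate consistent with the amplitudes is Y(a). Key observation: steps 2-5 multiply out to the identity, so the circuit reduces to the remaining gates.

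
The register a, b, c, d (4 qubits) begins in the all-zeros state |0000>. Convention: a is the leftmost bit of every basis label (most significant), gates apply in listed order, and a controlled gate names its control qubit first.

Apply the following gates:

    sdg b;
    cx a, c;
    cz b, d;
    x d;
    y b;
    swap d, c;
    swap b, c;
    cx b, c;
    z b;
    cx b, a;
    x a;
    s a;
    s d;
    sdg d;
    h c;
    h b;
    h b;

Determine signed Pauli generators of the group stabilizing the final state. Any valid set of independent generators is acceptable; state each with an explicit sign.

The final state is stabilized by the group generated by +IIXI, +ZIII, -IZII, +IIIZ; other independent generating sets are equally valid.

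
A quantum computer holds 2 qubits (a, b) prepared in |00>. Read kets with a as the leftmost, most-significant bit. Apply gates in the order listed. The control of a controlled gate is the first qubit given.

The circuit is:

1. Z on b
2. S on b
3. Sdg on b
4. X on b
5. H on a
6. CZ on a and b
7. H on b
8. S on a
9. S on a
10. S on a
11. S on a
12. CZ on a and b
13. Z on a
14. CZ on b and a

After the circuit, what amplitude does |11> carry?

|11> carries amplitude -1/2 in the final state. Key observation: steps 8-11 multiply out to the identity, so the circuit reduces to the remaining gates.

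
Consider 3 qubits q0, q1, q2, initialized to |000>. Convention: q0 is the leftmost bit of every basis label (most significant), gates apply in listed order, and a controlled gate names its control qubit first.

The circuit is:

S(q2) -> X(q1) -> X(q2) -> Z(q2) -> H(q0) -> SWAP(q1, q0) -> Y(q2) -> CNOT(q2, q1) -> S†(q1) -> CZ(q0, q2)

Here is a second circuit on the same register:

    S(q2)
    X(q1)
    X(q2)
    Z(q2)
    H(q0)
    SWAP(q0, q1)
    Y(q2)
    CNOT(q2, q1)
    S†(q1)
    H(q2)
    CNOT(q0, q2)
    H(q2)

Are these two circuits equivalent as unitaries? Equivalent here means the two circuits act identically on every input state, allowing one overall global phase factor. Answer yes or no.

Yes — the two circuits implement the same unitary up to a global phase.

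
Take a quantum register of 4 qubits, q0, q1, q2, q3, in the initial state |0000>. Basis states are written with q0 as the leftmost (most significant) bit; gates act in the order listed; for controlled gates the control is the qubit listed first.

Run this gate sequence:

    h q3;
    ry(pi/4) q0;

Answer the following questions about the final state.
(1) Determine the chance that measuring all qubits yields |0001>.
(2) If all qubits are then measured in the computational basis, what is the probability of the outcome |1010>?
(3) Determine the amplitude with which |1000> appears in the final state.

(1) Outcome |0001> occurs with probability sqrt(2)/8 + 1/4.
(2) The probability of measuring |1010> is 0.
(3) The amplitude on |1000> is sqrt(4 - 2*sqrt(2))/4.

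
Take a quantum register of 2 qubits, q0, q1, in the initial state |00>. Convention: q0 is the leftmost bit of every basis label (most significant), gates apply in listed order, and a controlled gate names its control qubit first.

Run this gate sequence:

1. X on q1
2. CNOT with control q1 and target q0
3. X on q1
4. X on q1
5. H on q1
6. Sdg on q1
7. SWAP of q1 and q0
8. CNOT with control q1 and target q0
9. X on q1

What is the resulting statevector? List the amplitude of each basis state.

After the circuit, the state carries amplitude sqrt(2)*I/2 on |00>, 0 on |01>, sqrt(2)/2 on |10>, 0 on |11>.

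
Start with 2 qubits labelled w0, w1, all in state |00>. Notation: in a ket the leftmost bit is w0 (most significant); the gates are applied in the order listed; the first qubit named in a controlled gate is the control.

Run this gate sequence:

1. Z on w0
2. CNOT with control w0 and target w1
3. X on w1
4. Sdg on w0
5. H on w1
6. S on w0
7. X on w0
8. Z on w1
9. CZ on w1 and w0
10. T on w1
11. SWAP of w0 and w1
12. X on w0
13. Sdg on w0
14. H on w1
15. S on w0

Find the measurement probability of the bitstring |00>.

A full measurement returns |00> with probability 1/4.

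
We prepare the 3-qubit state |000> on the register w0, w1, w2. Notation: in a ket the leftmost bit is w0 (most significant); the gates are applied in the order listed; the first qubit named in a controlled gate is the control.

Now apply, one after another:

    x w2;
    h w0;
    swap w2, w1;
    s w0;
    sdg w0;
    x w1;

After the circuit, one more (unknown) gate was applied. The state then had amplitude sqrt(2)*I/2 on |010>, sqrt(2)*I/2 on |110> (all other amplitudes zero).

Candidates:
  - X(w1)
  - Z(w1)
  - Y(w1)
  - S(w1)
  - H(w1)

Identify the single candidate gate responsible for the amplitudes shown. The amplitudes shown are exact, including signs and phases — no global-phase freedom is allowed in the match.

The unique candidate consistent with the amplitudes is Y(w1). Key observation: the block from step 4 through step 5 cancels to the identity and can be dropped.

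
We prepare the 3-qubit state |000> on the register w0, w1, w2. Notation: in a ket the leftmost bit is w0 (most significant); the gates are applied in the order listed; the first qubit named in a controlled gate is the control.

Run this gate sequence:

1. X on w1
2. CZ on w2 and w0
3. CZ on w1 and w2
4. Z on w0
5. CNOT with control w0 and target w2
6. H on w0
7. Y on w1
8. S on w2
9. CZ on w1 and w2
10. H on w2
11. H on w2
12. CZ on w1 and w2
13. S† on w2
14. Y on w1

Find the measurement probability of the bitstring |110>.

The probability of measuring |110> is 1/2. Key observation: steps 7-14 multiply out to the identity, so the circuit reduces to the remaining gates.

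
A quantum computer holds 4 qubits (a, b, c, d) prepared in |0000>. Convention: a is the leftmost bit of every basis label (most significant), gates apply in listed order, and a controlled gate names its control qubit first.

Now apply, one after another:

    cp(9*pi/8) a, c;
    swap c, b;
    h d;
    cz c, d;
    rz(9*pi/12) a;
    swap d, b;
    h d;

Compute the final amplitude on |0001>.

The amplitude on |0001> is -exp(5*I*pi/8)/2.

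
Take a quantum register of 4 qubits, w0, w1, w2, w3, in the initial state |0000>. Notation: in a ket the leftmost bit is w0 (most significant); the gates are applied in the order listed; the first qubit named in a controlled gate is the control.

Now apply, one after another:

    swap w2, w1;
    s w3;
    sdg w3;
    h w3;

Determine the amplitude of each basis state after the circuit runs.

The resulting statevector has amplitude sqrt(2)/2 on |0000>, sqrt(2)/2 on |0001>, and 0 on every other basis state.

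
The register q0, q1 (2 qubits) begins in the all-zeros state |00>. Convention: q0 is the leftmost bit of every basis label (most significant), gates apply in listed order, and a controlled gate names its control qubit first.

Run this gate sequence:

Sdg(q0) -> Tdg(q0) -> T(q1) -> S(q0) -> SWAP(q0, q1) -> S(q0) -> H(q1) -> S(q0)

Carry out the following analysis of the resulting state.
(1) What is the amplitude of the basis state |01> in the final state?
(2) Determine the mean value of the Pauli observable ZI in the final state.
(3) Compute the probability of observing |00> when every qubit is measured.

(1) The final state's coefficient on |01> equals sqrt(2)/2.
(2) In the final state, ZI has expectation 1.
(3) Outcome |00> occurs with probability 1/2.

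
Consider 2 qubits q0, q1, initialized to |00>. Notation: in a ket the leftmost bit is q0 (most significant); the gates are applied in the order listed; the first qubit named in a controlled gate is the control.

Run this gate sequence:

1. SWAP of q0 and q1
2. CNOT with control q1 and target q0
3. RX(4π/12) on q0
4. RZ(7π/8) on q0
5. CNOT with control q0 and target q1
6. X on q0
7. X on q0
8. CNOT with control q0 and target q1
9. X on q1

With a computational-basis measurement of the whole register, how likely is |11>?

The probability of measuring |11> is 1/4. Key observation: steps 5-8 multiply out to the identity, so the circuit reduces to the remaining gates.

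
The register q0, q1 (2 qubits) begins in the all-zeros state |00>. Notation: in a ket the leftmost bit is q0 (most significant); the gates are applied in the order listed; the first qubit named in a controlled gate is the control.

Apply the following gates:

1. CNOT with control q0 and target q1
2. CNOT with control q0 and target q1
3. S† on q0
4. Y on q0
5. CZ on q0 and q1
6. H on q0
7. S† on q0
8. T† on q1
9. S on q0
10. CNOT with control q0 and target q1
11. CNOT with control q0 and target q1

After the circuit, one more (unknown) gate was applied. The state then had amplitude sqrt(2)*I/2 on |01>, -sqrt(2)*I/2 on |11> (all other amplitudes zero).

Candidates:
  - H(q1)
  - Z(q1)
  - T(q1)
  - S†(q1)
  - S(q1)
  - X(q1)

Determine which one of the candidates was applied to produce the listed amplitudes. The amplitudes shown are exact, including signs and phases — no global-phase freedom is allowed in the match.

The unique candidate consistent with the amplitudes is X(q1).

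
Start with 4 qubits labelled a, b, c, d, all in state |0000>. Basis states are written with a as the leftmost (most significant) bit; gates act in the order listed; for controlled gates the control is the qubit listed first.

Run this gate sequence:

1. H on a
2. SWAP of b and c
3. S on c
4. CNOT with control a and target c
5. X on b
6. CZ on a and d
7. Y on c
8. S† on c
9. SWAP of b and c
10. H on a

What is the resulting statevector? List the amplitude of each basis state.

After the circuit, the state carries amplitude -I/2 on |0010>, 1/2 on |0110>, I/2 on |1010>, 1/2 on |1110>, and 0 on every other basis state.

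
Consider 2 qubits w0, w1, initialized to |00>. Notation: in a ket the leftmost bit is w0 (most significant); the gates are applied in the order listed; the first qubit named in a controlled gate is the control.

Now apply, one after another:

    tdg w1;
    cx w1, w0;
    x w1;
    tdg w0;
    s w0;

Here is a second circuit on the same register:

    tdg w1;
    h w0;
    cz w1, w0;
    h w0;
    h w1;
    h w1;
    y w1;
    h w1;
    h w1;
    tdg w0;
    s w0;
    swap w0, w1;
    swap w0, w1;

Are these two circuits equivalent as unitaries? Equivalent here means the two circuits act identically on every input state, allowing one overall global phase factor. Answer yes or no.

No — the two circuits implement different unitaries, even allowing a global phase.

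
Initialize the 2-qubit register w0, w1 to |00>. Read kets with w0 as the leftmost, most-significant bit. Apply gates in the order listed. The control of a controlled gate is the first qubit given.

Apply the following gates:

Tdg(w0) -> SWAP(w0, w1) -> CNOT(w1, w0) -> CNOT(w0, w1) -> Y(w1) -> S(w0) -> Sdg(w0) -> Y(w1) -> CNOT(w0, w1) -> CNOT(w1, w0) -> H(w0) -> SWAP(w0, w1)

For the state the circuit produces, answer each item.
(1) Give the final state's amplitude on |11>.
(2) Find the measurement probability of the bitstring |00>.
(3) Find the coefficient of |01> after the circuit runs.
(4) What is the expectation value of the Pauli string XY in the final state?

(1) The amplitude on |11> is 0. Key observation: gates 3-10 undo each other exactly, leaving only the rest of the circuit to track.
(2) A full measurement returns |00> with probability 1/2.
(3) |01> carries amplitude sqrt(2)/2 in the final state.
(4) In the final state, XY has expectation 0.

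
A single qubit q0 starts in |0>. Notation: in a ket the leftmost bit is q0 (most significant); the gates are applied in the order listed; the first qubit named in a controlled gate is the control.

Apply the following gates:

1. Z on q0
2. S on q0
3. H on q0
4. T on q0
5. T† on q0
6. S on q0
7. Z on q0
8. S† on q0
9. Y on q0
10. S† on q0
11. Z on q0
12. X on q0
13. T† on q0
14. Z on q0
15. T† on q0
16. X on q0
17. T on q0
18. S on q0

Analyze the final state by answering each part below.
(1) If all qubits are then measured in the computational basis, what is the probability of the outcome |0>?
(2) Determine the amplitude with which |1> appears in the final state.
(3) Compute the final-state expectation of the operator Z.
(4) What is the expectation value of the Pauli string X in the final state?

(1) A full measurement returns |0> with probability 1/2.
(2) |1> carries amplitude -sqrt(2)*exp(3*I*pi/4)/2 in the final state.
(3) In the final state, Z has expectation 0.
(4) In the final state, X has expectation -sqrt(2)/2.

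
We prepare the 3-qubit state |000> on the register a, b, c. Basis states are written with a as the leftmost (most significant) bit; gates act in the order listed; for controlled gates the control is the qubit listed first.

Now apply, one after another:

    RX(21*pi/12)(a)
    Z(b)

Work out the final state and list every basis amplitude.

After the circuit, the state carries amplitude -sqrt(sqrt(2) + 2)/2 on |000>, -I*sqrt(2 - sqrt(2))/2 on |100>, and 0 on every other basis state.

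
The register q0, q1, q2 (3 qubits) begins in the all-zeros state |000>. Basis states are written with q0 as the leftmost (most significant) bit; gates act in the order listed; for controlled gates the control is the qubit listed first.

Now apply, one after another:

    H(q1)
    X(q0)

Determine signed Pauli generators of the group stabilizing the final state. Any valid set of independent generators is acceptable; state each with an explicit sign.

One valid set of independent stabilizer generators is +IXI, -ZII, +IIZ (any independent generating set of the same group is equally correct).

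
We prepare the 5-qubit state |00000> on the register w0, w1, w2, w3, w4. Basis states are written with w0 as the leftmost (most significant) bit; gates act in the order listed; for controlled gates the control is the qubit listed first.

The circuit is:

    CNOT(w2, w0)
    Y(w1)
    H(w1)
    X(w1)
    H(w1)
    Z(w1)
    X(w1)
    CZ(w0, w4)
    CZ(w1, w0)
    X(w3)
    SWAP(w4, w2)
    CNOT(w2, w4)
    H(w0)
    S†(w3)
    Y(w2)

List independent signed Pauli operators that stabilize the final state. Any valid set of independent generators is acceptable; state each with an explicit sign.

The final state is stabilized by the group generated by +XIIII, +IZIII, -IIZII, -IIIZI, +IIIIZ; other independent generating sets are equally valid. Key observation: steps 3-6 multiply out to the identity, so the circuit reduces to the remaining gates.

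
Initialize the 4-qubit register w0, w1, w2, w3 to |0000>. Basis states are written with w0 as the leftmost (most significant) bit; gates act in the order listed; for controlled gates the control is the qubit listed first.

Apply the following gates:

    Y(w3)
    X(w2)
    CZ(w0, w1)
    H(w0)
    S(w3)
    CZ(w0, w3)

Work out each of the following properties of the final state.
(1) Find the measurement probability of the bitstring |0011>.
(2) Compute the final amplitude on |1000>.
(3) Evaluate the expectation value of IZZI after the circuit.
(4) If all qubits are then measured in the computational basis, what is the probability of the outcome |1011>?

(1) A full measurement returns |0011> with probability 1/2.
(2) The amplitude on |1000> is 0.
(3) In the final state, IZZI has expectation -1.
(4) A full measurement returns |1011> with probability 1/2.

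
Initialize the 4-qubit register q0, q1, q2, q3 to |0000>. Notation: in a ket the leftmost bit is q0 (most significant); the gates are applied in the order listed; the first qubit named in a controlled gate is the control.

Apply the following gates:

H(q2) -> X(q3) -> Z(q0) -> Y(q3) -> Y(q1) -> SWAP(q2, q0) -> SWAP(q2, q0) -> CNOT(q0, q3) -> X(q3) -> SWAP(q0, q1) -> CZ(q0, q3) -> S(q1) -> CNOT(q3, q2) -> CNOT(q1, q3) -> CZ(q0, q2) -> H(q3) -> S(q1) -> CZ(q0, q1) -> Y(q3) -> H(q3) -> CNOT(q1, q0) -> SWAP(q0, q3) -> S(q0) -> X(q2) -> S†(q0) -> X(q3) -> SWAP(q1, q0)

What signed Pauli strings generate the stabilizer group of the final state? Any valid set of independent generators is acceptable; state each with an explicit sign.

The final state is stabilized by the group generated by -IIXI, +ZIII, +IZII, +IIIZ; other independent generating sets are equally valid. Key observation: the block from step 6 through step 7 cancels to the identity and can be dropped.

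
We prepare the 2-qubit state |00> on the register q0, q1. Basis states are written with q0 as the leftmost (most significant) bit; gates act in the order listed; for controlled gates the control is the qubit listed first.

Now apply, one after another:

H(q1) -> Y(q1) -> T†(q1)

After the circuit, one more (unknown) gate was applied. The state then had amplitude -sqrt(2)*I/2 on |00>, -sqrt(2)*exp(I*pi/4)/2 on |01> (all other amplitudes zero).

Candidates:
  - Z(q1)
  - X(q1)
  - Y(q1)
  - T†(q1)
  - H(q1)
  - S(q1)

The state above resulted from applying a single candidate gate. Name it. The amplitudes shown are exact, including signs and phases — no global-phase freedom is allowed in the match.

The unique candidate consistent with the amplitudes is Z(q1).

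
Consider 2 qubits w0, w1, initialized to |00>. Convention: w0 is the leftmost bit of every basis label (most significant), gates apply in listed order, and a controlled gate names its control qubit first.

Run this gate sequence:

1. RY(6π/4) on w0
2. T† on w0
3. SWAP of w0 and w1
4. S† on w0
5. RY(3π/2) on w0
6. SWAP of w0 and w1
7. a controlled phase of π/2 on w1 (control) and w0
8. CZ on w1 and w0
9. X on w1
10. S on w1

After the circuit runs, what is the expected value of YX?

The observable YX averages to sqrt(2)/2.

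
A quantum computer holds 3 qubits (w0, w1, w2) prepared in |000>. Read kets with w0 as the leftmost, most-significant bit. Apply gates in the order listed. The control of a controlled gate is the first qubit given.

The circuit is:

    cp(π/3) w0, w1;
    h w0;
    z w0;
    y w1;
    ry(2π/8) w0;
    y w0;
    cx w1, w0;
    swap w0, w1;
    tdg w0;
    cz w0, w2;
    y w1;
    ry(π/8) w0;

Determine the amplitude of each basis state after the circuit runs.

After the circuit, the state carries amplitude -sqrt(2)*I*sqrt(sqrt(2)/4 + 1/2)*exp(-I*pi/4)*sin(pi/16)/2 + sqrt(2)*I*sqrt(1/2 - sqrt(2)/4)*exp(-I*pi/4)*sin(pi/16)/2 on |000>, 0 on |001>, sqrt(2)*I*sqrt(1/2 - sqrt(2)/4)*exp(-I*pi/4)*sin(pi/16)/2 + sqrt(2)*I*sqrt(sqrt(2)/4 + 1/2)*exp(-I*pi/4)*sin(pi/16)/2 on |010>, 0 on |011>, -sqrt(2)*I*sqrt(1/2 - sqrt(2)/4)*exp(-I*pi/4)*cos(pi/16)/2 + sqrt(2)*I*sqrt(sqrt(2)/4 + 1/2)*exp(-I*pi/4)*cos(pi/16)/2 on |100>, 0 on |101>, -sqrt(2)*I*sqrt(sqrt(2)/4 + 1/2)*exp(-I*pi/4)*cos(pi/16)/2 - sqrt(2)*I*sqrt(1/2 - sqrt(2)/4)*exp(-I*pi/4)*cos(pi/16)/2 on |110>, 0 on |111>.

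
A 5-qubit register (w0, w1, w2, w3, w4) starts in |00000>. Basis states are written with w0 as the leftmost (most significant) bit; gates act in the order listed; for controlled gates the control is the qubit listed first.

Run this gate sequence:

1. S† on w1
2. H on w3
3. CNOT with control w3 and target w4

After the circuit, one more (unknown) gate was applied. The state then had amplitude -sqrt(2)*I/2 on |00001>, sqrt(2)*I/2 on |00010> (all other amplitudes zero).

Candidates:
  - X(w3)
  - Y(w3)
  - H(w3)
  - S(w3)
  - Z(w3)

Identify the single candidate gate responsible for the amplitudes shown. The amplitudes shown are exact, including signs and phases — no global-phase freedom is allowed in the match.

It was Y(w3) that produced the state shown.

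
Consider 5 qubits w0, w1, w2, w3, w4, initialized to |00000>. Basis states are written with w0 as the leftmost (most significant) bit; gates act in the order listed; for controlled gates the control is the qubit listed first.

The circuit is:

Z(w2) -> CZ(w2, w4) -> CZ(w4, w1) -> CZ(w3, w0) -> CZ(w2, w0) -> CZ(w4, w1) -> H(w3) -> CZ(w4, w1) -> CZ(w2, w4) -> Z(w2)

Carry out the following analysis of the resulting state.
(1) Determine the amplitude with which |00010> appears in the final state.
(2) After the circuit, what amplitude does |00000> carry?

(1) |00010> carries amplitude sqrt(2)/2 in the final state.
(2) The final state's coefficient on |00000> equals sqrt(2)/2.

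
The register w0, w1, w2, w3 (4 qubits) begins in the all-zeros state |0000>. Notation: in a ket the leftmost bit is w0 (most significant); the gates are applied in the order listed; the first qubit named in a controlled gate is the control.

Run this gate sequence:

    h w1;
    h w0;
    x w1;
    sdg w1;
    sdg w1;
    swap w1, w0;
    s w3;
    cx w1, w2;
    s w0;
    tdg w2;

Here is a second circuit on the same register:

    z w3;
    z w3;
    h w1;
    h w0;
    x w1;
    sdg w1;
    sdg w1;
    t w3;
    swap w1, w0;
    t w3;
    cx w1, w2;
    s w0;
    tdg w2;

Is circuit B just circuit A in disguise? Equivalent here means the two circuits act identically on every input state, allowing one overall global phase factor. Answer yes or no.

Yes: on every input state the two circuits agree up to one overall phase factor.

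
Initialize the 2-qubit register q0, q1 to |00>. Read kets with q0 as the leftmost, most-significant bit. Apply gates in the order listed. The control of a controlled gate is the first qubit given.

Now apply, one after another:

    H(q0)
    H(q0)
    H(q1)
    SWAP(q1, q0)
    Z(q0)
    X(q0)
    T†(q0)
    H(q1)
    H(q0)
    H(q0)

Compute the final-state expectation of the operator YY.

In the final state, YY has expectation 0.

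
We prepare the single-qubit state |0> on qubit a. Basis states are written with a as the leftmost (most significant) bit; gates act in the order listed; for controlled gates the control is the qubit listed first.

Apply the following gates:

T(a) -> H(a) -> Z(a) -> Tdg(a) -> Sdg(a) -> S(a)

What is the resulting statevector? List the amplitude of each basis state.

The final amplitudes are sqrt(2)/2 on |0>, sqrt(2)*exp(3*I*pi/4)/2 on |1>.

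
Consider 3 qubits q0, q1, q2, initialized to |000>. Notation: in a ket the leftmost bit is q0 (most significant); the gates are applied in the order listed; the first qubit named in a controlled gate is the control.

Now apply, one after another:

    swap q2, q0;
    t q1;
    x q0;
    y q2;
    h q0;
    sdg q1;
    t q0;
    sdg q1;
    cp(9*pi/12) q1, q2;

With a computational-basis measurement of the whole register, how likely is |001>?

Outcome |001> occurs with probability 1/2.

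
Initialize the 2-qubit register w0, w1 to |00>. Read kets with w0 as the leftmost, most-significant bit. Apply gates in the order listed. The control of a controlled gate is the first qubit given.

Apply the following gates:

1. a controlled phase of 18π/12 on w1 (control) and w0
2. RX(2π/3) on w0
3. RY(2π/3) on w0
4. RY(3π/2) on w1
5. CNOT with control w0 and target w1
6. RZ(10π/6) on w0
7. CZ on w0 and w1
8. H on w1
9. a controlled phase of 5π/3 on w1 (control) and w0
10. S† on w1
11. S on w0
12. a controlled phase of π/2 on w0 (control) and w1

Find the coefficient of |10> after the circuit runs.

|10> carries amplitude sqrt(3)*(-exp(I*pi/3) + exp(5*I*pi/6))/4 in the final state.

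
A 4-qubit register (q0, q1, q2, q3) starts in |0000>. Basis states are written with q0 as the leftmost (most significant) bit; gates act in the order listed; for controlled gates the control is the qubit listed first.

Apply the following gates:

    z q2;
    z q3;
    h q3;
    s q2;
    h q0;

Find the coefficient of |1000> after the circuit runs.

The final state's coefficient on |1000> equals 1/2.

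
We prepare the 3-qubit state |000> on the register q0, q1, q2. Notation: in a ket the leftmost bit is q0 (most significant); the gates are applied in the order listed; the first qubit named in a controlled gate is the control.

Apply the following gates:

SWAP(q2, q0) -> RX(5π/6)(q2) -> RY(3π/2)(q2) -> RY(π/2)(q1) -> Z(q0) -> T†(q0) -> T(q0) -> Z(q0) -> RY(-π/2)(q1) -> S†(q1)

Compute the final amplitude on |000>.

|000> carries amplitude (1 - I)*(-sqrt(3) + I)/4 in the final state. Key observation: steps 4-9 multiply out to the identity, so the circuit reduces to the remaining gates.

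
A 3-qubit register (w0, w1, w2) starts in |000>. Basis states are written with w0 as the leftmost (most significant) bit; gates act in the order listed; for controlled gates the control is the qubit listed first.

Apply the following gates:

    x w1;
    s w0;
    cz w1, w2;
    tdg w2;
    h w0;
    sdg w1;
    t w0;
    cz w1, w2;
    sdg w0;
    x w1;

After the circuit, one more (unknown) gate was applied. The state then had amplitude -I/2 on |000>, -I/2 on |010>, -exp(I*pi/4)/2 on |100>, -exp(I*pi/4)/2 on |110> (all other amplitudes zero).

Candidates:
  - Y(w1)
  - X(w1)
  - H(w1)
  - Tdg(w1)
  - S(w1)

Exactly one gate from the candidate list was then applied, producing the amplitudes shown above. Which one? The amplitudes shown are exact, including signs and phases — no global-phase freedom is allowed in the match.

It was H(w1) that produced the state shown.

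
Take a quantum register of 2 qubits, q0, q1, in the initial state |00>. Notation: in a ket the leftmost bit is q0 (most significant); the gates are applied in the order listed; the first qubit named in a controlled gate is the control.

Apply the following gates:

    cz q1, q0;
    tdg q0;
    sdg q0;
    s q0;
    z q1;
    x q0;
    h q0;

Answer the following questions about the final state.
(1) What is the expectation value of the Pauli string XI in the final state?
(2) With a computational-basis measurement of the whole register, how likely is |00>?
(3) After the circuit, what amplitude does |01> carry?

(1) The observable XI averages to -1.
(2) A full measurement returns |00> with probability 1/2.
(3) The final state's coefficient on |01> equals 0.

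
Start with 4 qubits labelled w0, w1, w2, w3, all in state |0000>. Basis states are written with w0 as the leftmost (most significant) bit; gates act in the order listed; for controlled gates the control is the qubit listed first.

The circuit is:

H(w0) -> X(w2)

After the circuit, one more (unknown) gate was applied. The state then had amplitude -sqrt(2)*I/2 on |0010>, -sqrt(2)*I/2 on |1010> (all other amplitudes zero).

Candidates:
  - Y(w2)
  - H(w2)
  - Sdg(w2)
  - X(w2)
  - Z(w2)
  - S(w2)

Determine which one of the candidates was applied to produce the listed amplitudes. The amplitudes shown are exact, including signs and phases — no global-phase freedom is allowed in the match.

The unique candidate consistent with the amplitudes is Sdg(w2).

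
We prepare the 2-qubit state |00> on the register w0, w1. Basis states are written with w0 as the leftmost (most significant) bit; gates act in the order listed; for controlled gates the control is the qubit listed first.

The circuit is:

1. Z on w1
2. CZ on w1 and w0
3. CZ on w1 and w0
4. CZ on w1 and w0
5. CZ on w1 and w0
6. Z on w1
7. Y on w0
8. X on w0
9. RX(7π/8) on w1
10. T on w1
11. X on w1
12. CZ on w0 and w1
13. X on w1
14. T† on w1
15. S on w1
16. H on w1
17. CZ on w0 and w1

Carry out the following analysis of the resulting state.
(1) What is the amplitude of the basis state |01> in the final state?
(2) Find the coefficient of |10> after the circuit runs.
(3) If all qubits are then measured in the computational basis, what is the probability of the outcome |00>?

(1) |01> carries amplitude -I*sin(3*pi/16) in the final state. Key observation: steps 1-6 multiply out to the identity, so the circuit reduces to the remaining gates.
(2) |10> carries amplitude 0 in the final state.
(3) A full measurement returns |00> with probability sqrt(2 - sqrt(2))/4 + 1/2.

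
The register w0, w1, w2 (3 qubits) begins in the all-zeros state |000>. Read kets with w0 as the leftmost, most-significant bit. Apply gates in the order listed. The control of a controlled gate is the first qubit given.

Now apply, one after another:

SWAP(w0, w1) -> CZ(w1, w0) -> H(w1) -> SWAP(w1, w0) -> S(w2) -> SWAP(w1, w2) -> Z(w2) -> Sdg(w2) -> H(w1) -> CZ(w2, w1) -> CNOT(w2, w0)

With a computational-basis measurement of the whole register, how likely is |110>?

A full measurement returns |110> with probability 1/4.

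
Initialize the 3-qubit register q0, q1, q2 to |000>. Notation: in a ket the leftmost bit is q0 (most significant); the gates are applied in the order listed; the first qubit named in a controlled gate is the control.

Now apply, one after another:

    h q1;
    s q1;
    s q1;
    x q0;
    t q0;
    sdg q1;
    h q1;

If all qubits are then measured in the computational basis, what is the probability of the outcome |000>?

A full measurement returns |000> with probability 0.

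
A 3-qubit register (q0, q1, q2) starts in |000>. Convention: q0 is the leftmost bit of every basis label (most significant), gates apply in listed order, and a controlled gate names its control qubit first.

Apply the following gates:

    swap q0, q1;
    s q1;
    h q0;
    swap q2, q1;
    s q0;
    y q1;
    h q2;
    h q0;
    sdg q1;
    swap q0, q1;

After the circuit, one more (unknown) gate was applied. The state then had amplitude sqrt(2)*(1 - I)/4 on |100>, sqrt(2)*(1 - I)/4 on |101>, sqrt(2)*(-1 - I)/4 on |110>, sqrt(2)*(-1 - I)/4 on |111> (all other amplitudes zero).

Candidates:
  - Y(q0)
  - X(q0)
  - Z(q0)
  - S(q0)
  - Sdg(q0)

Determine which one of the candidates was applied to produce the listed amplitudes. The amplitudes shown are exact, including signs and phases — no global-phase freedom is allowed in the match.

The applied gate was Sdg(q0).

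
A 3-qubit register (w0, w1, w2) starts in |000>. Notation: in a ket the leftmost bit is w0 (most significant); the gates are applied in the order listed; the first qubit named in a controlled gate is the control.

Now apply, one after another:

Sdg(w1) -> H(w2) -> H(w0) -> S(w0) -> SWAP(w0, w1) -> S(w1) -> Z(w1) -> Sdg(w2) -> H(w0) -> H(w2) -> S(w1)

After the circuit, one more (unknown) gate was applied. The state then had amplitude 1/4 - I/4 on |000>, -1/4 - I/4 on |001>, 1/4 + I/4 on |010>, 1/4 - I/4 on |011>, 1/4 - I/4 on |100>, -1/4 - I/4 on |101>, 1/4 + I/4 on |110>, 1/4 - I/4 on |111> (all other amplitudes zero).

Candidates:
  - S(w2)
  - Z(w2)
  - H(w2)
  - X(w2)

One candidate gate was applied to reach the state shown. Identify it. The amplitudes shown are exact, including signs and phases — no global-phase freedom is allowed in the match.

The unique candidate consistent with the amplitudes is Z(w2).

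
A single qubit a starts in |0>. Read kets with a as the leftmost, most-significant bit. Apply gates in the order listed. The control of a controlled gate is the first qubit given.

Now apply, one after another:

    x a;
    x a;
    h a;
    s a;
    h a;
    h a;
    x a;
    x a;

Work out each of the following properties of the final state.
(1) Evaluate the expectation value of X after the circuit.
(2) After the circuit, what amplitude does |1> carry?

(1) The expectation value of X is 0.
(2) |1> carries amplitude sqrt(2)*I/2 in the final state.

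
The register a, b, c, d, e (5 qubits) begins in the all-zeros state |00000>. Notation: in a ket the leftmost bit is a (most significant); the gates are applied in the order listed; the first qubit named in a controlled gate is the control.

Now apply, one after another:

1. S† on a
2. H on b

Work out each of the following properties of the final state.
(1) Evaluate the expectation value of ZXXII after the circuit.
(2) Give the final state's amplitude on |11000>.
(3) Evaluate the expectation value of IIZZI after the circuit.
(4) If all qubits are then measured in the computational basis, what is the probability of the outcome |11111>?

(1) The expectation value of ZXXII is 0.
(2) The final state's coefficient on |11000> equals 0.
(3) The expectation value of IIZZI is 1.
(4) The probability of measuring |11111> is 0.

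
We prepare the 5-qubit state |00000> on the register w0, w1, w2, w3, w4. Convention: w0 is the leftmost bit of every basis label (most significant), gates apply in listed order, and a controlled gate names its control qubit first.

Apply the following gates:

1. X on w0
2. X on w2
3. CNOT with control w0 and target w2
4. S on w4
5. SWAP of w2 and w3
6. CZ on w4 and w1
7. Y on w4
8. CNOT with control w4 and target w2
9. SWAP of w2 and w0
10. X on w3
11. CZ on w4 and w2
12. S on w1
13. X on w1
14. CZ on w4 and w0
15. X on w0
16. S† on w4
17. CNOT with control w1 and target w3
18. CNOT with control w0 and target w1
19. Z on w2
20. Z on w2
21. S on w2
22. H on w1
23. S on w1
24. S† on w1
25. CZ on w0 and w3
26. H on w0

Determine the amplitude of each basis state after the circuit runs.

The final amplitudes are I/2 on |00101>, -I/2 on |01101>, I/2 on |10101>, -I/2 on |11101>, and 0 on every other basis state.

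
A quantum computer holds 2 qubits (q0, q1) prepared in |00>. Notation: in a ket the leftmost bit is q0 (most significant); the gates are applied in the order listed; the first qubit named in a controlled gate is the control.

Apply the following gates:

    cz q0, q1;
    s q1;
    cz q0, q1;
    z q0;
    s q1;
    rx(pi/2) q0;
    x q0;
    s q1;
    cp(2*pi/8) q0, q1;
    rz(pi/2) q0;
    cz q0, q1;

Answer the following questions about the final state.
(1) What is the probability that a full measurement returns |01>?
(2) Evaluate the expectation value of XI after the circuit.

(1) The probability of measuring |01> is 0.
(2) In the final state, XI has expectation -1.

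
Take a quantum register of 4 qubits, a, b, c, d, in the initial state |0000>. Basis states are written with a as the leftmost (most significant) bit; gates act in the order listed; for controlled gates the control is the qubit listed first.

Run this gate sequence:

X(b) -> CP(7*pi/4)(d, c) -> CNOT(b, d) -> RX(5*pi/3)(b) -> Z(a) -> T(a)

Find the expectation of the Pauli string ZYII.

The expectation value of ZYII is -sqrt(3)/2.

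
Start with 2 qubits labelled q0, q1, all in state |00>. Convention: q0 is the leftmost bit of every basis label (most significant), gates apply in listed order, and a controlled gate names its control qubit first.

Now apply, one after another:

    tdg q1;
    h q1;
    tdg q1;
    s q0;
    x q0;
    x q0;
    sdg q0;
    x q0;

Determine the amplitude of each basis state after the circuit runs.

The final amplitudes are 0 on |00>, 0 on |01>, sqrt(2)/2 on |10>, -sqrt(2)*exp(3*I*pi/4)/2 on |11>.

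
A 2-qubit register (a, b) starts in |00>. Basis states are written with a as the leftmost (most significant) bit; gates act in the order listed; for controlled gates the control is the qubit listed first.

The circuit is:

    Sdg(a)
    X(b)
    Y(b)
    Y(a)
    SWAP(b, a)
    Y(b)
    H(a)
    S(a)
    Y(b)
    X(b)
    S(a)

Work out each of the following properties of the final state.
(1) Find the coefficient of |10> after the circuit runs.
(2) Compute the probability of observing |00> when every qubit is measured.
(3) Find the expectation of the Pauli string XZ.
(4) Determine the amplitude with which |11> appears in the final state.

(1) The amplitude on |10> is -sqrt(2)/2.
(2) Outcome |00> occurs with probability 1/2.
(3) In the final state, XZ has expectation -1.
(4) |11> carries amplitude 0 in the final state.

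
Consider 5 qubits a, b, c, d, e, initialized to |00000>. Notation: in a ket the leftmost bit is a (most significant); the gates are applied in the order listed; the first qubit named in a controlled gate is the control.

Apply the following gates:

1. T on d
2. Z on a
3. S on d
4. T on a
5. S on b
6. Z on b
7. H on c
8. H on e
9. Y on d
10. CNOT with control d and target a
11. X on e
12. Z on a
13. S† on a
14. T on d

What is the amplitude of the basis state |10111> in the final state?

The final state's coefficient on |10111> equals -exp(I*pi/4)/2.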